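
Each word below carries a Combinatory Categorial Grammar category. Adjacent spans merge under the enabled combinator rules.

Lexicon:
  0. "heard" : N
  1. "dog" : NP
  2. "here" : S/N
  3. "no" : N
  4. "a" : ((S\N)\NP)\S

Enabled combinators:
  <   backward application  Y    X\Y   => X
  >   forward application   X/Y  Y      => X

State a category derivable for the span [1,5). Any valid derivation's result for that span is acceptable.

[0,5] S   <
  [0,1] "heard" : N
  [1,5] S\N   <
    [1,2] "dog" : NP
    [2,5] (S\N)\NP   <
      [2,4] S   >
        [2,3] "here" : S/N
        [3,4] "no" : N
      [4,5] "a" : ((S\N)\NP)\S

S\N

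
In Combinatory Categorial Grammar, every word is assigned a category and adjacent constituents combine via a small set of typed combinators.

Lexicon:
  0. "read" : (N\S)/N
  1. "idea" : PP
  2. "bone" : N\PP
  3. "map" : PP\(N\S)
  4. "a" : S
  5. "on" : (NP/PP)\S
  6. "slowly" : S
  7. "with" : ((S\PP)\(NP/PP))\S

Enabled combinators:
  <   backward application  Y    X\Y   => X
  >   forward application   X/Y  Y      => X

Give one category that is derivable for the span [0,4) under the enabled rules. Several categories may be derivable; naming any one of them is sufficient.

[0,8] S   <
  [0,4] PP   <
    [0,3] N\S   >
      [0,1] "read" : (N\S)/N
      [1,3] N   <
        [1,2] "idea" : PP
        [2,3] "bone" : N\PP
    [3,4] "map" : PP\(N\S)
  [4,8] S\PP   <
    [4,6] NP/PP   <
      [4,5] "a" : S
      [5,6] "on" : (NP/PP)\S
    [6,8] (S\PP)\(NP/PP)   <
      [6,7] "slowly" : S
      [7,8] "with" : ((S\PP)\(NP/PP))\S

PP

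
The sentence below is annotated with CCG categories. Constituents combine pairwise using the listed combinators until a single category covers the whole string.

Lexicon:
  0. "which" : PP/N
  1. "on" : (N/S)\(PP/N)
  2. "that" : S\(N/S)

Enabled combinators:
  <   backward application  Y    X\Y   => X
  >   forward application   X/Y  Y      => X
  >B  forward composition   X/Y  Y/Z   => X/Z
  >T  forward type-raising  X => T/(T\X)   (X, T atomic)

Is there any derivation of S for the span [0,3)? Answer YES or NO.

[0,3] S   <
  [0,2] N/S   <
    [0,1] "which" : PP/N
    [1,2] "on" : (N/S)\(PP/N)
  [2,3] "that" : S\(N/S)

YES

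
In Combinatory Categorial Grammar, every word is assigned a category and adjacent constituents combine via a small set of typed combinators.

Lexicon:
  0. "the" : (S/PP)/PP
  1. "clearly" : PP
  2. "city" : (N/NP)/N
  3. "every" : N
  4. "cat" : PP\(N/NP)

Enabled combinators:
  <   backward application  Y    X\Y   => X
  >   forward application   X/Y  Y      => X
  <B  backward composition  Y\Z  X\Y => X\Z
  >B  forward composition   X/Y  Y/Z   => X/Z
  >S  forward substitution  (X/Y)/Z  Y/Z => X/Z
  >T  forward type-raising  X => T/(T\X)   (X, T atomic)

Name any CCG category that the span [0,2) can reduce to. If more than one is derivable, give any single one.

S/PP

[0,5] S   >
  [0,2] S/PP   >
    [0,1] "the" : (S/PP)/PP
    [1,2] "clearly" : PP
  [2,5] PP   <
    [2,4] N/NP   >
      [2,3] "city" : (N/NP)/N
      [3,4] "every" : N
    [4,5] "cat" : PP\(N/NP)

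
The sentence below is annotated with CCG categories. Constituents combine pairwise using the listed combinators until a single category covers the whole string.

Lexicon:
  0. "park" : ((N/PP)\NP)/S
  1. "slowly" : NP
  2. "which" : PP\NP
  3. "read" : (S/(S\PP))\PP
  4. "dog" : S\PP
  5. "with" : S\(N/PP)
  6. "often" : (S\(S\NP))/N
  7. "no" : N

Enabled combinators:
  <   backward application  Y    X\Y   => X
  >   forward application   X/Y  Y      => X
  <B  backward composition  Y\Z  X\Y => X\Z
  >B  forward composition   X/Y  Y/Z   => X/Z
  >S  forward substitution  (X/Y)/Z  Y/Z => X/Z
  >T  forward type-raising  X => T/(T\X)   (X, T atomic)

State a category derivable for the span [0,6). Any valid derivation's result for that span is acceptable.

S\NP

[0,8] S   <
  [0,6] S\NP   <B
    [0,5] (N/PP)\NP   >
      [0,1] "park" : ((N/PP)\NP)/S
      [1,5] S   >
        [1,4] S/(S\PP)   <
          [1,3] PP   <
            [1,2] "slowly" : NP
            [2,3] "which" : PP\NP
          [3,4] "read" : (S/(S\PP))\PP
        [4,5] "dog" : S\PP
    [5,6] "with" : S\(N/PP)
  [6,8] S\(S\NP)   >
    [6,7] "often" : (S\(S\NP))/N
    [7,8] "no" : N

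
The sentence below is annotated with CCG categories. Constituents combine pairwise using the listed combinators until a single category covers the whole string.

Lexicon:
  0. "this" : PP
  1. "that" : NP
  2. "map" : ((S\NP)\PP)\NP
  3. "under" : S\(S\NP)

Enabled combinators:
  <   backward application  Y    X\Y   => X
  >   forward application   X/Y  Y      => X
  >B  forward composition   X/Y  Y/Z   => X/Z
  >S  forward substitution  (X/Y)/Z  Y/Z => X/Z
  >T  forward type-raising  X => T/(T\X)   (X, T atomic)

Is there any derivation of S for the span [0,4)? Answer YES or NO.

[0,4] S   <
  [0,3] S\NP   <
    [0,1] "this" : PP
    [1,3] (S\NP)\PP   <
      [1,2] "that" : NP
      [2,3] "map" : ((S\NP)\PP)\NP
  [3,4] "under" : S\(S\NP)

YES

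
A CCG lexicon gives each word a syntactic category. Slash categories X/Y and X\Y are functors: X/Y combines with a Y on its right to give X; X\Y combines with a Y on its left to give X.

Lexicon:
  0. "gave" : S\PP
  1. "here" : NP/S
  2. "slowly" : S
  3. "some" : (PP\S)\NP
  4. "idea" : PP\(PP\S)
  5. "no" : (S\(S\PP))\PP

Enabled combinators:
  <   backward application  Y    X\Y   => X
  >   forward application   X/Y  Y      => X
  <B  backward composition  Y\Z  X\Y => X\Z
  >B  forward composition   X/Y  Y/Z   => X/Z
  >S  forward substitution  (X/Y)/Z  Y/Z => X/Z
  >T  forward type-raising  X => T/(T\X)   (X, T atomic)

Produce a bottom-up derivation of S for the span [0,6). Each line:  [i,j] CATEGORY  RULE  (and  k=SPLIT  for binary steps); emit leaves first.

[0,1] S\PP  lex  "gave"
[1,2] NP/S  lex  "here"
[2,3] S  lex  "slowly"
[1,3] NP  >  k=2
[3,4] (PP\S)\NP  lex  "some"
[1,4] PP\S  <  k=3
[4,5] PP\(PP\S)  lex  "idea"
[1,5] PP  <  k=4
[5,6] (S\(S\PP))\PP  lex  "no"
[1,6] S\(S\PP)  <  k=5
[0,6] S  <  k=1

[0,6] S   <
  [0,1] "gave" : S\PP
  [1,6] S\(S\PP)   <
    [1,5] PP   <
      [1,4] PP\S   <
        [1,3] NP   >
          [1,2] "here" : NP/S
          [2,3] "slowly" : S
        [3,4] "some" : (PP\S)\NP
      [4,5] "idea" : PP\(PP\S)
    [5,6] "no" : (S\(S\PP))\PP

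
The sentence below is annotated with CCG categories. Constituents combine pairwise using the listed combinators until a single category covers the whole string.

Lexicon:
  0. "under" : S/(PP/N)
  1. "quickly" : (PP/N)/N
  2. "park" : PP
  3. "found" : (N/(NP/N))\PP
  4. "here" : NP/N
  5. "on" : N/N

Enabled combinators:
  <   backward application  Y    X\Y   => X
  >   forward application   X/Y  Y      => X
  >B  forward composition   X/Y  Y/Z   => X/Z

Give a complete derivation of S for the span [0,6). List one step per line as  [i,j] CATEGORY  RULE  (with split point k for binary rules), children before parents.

[0,1] S/(PP/N)  lex  "under"
[1,2] (PP/N)/N  lex  "quickly"
[0,2] S/N  >B  k=1
[2,3] PP  lex  "park"
[3,4] (N/(NP/N))\PP  lex  "found"
[2,4] N/(NP/N)  <  k=3
[4,5] NP/N  lex  "here"
[5,6] N/N  lex  "on"
[4,6] NP/N  >B  k=5
[2,6] N  >  k=4
[0,6] S  >  k=2

[0,6] S   >
  [0,2] S/N   >B
    [0,1] "under" : S/(PP/N)
    [1,2] "quickly" : (PP/N)/N
  [2,6] N   >
    [2,4] N/(NP/N)   <
      [2,3] "park" : PP
      [3,4] "found" : (N/(NP/N))\PP
    [4,6] NP/N   >B
      [4,5] "here" : NP/N
      [5,6] "on" : N/N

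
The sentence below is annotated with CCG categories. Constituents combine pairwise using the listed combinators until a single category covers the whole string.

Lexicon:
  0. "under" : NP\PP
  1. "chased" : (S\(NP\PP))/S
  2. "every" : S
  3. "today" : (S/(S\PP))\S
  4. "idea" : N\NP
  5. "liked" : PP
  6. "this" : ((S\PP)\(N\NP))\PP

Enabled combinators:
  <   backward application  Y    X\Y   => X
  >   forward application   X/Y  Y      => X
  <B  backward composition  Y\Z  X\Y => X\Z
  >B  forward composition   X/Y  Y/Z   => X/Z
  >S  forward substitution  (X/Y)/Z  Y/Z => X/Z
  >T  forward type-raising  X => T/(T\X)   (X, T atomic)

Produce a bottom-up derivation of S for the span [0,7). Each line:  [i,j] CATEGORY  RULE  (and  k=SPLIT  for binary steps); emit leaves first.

[0,1] NP\PP  lex  "under"
[1,2] (S\(NP\PP))/S  lex  "chased"
[2,3] S  lex  "every"
[1,3] S\(NP\PP)  >  k=2
[0,3] S  <  k=1
[3,4] (S/(S\PP))\S  lex  "today"
[0,4] S/(S\PP)  <  k=3
[4,5] N\NP  lex  "idea"
[5,6] PP  lex  "liked"
[6,7] ((S\PP)\(N\NP))\PP  lex  "this"
[5,7] (S\PP)\(N\NP)  <  k=6
[4,7] S\PP  <  k=5
[0,7] S  >  k=4

[0,7] S   >
  [0,4] S/(S\PP)   <
    [0,3] S   <
      [0,1] "under" : NP\PP
      [1,3] S\(NP\PP)   >
        [1,2] "chased" : (S\(NP\PP))/S
        [2,3] "every" : S
    [3,4] "today" : (S/(S\PP))\S
  [4,7] S\PP   <
    [4,5] "idea" : N\NP
    [5,7] (S\PP)\(N\NP)   <
      [5,6] "liked" : PP
      [6,7] "this" : ((S\PP)\(N\NP))\PP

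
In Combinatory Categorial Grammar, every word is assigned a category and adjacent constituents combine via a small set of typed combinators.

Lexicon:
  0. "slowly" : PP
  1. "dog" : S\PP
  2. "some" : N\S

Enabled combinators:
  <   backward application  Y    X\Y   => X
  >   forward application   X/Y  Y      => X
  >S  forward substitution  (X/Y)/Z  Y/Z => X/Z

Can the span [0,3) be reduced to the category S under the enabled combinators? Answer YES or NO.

PP S\PP N\S
CKY chart[0,3] = {N}; S ∉ chart

NO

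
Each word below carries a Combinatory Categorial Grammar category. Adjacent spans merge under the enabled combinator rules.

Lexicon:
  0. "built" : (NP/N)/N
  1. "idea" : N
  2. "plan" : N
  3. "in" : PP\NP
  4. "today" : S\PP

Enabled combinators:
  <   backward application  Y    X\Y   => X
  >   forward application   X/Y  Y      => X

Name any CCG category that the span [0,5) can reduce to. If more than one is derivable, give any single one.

S

[0,5] S   <
  [0,4] PP   <
    [0,3] NP   >
      [0,2] NP/N   >
        [0,1] "built" : (NP/N)/N
        [1,2] "idea" : N
      [2,3] "plan" : N
    [3,4] "in" : PP\NP
  [4,5] "today" : S\PP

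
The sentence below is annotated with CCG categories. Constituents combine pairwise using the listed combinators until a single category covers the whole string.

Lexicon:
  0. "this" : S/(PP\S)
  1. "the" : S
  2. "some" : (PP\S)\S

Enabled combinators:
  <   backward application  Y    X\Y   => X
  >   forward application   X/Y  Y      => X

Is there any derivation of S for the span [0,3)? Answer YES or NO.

YES

[0,3] S   >
  [0,1] "this" : S/(PP\S)
  [1,3] PP\S   <
    [1,2] "the" : S
    [2,3] "some" : (PP\S)\S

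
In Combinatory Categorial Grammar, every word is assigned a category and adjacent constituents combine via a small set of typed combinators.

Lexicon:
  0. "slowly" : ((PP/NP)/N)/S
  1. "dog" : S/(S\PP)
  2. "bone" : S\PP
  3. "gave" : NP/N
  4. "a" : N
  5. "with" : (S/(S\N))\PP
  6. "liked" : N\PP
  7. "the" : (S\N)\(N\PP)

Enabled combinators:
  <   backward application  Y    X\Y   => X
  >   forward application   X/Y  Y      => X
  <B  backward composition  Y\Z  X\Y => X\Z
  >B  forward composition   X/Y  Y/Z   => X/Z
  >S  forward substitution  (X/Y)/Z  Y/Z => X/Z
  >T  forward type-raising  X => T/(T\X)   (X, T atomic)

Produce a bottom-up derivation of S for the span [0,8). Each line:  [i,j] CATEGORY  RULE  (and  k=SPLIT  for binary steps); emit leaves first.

[0,1] ((PP/NP)/N)/S  lex  "slowly"
[1,2] S/(S\PP)  lex  "dog"
[2,3] S\PP  lex  "bone"
[1,3] S  >  k=2
[0,3] (PP/NP)/N  >  k=1
[3,4] NP/N  lex  "gave"
[0,4] PP/N  >S  k=3
[4,5] N  lex  "a"
[0,5] PP  >  k=4
[5,6] (S/(S\N))\PP  lex  "with"
[0,6] S/(S\N)  <  k=5
[6,7] N\PP  lex  "liked"
[7,8] (S\N)\(N\PP)  lex  "the"
[6,8] S\N  <  k=7
[0,8] S  >  k=6

[0,8] S   >
  [0,6] S/(S\N)   <
    [0,5] PP   >
      [0,4] PP/N   >S
        [0,3] (PP/NP)/N   >
          [0,1] "slowly" : ((PP/NP)/N)/S
          [1,3] S   >
            [1,2] "dog" : S/(S\PP)
            [2,3] "bone" : S\PP
        [3,4] "gave" : NP/N
      [4,5] "a" : N
    [5,6] "with" : (S/(S\N))\PP
  [6,8] S\N   <
    [6,7] "liked" : N\PP
    [7,8] "the" : (S\N)\(N\PP)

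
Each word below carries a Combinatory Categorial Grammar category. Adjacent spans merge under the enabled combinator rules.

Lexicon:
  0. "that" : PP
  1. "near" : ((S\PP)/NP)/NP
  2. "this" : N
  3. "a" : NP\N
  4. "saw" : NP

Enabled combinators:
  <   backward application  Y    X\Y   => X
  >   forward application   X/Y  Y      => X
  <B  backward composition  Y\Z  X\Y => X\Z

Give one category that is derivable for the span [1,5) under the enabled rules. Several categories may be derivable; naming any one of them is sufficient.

S\PP

[0,5] S   <
  [0,1] "that" : PP
  [1,5] S\PP   >
    [1,4] (S\PP)/NP   >
      [1,2] "near" : ((S\PP)/NP)/NP
      [2,4] NP   <
        [2,3] "this" : N
        [3,4] "a" : NP\N
    [4,5] "saw" : NP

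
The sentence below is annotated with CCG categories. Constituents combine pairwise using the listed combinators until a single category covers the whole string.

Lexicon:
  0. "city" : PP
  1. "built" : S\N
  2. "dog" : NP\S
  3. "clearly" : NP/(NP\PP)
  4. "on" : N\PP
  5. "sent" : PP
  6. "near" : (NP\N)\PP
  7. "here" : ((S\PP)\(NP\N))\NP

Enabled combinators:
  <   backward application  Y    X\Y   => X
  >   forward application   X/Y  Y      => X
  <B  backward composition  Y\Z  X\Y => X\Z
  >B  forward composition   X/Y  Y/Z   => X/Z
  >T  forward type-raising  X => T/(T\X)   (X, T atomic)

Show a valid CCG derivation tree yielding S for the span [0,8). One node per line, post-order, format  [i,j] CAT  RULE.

[0,8] S   <
  [0,1] "city" : PP
  [1,8] S\PP   <
    [1,3] NP\N   <B
      [1,2] "built" : S\N
      [2,3] "dog" : NP\S
    [3,8] (S\PP)\(NP\N)   <
      [3,7] NP   >
        [3,4] "clearly" : NP/(NP\PP)
        [4,7] NP\PP   <B
          [4,5] "on" : N\PP
          [5,7] NP\N   <
            [5,6] "sent" : PP
            [6,7] "near" : (NP\N)\PP
      [7,8] "here" : ((S\PP)\(NP\N))\NP

[0,1] PP  lex  "city"
[1,2] S\N  lex  "built"
[2,3] NP\S  lex  "dog"
[1,3] NP\N  <B  k=2
[3,4] NP/(NP\PP)  lex  "clearly"
[4,5] N\PP  lex  "on"
[5,6] PP  lex  "sent"
[6,7] (NP\N)\PP  lex  "near"
[5,7] NP\N  <  k=6
[4,7] NP\PP  <B  k=5
[3,7] NP  >  k=4
[7,8] ((S\PP)\(NP\N))\NP  lex  "here"
[3,8] (S\PP)\(NP\N)  <  k=7
[1,8] S\PP  <  k=3
[0,8] S  <  k=1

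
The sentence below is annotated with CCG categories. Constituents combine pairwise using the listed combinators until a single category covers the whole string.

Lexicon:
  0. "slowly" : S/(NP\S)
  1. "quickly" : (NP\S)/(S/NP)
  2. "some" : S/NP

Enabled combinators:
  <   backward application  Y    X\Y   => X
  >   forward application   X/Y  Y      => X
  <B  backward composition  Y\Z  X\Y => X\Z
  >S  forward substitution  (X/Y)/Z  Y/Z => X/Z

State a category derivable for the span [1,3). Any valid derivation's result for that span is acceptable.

NP\S

[0,3] S   >
  [0,1] "slowly" : S/(NP\S)
  [1,3] NP\S   >
    [1,2] "quickly" : (NP\S)/(S/NP)
    [2,3] "some" : S/NP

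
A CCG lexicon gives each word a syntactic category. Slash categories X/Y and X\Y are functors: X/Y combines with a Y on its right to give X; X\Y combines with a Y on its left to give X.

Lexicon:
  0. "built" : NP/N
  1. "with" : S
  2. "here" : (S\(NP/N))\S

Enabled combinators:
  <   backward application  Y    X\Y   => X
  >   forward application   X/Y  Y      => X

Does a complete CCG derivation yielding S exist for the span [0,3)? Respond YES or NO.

YES

[0,3] S   <
  [0,1] "built" : NP/N
  [1,3] S\(NP/N)   <
    [1,2] "with" : S
    [2,3] "here" : (S\(NP/N))\S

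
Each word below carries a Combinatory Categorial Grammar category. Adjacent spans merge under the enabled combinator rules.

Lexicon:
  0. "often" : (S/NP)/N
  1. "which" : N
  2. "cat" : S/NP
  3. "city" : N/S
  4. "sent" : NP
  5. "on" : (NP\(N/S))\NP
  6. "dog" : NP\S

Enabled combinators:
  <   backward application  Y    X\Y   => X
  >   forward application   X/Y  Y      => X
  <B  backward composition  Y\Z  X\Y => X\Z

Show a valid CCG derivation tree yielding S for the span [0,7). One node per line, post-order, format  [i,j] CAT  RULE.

[0,7] S   >
  [0,2] S/NP   >
    [0,1] "often" : (S/NP)/N
    [1,2] "which" : N
  [2,7] NP   <
    [2,6] S   >
      [2,3] "cat" : S/NP
      [3,6] NP   <
        [3,4] "city" : N/S
        [4,6] NP\(N/S)   <
          [4,5] "sent" : NP
          [5,6] "on" : (NP\(N/S))\NP
    [6,7] "dog" : NP\S

[0,1] (S/NP)/N  lex  "often"
[1,2] N  lex  "which"
[0,2] S/NP  >  k=1
[2,3] S/NP  lex  "cat"
[3,4] N/S  lex  "city"
[4,5] NP  lex  "sent"
[5,6] (NP\(N/S))\NP  lex  "on"
[4,6] NP\(N/S)  <  k=5
[3,6] NP  <  k=4
[2,6] S  >  k=3
[6,7] NP\S  lex  "dog"
[2,7] NP  <  k=6
[0,7] S  >  k=2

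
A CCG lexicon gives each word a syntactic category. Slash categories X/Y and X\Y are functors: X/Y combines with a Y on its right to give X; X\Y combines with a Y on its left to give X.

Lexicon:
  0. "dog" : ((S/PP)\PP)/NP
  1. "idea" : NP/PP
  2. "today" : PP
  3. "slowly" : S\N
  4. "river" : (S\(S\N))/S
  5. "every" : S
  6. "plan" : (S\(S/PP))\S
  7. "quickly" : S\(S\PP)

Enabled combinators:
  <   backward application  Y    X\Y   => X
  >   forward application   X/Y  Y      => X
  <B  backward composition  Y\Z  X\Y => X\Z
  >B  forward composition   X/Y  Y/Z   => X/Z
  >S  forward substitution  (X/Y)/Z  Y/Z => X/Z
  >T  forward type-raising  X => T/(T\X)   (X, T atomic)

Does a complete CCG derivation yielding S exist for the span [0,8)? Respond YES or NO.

YES

[0,8] S   <
  [0,7] S\PP   <B
    [0,3] (S/PP)\PP   >
      [0,1] "dog" : ((S/PP)\PP)/NP
      [1,3] NP   >
        [1,2] "idea" : NP/PP
        [2,3] "today" : PP
    [3,7] S\(S/PP)   <
      [3,6] S   <
        [3,4] "slowly" : S\N
        [4,6] S\(S\N)   >
          [4,5] "river" : (S\(S\N))/S
          [5,6] "every" : S
      [6,7] "plan" : (S\(S/PP))\S
  [7,8] "quickly" : S\(S\PP)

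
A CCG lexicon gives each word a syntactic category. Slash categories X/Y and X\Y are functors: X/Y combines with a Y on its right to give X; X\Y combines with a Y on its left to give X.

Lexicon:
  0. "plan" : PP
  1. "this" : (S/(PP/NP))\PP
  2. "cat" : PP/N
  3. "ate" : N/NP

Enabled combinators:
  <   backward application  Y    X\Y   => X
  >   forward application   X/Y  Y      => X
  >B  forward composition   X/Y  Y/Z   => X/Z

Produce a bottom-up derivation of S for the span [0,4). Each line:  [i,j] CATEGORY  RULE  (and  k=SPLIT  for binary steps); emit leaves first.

[0,4] S   >
  [0,2] S/(PP/NP)   <
    [0,1] "plan" : PP
    [1,2] "this" : (S/(PP/NP))\PP
  [2,4] PP/NP   >B
    [2,3] "cat" : PP/N
    [3,4] "ate" : N/NP

[0,1] PP  lex  "plan"
[1,2] (S/(PP/NP))\PP  lex  "this"
[0,2] S/(PP/NP)  <  k=1
[2,3] PP/N  lex  "cat"
[3,4] N/NP  lex  "ate"
[2,4] PP/NP  >B  k=3
[0,4] S  >  k=2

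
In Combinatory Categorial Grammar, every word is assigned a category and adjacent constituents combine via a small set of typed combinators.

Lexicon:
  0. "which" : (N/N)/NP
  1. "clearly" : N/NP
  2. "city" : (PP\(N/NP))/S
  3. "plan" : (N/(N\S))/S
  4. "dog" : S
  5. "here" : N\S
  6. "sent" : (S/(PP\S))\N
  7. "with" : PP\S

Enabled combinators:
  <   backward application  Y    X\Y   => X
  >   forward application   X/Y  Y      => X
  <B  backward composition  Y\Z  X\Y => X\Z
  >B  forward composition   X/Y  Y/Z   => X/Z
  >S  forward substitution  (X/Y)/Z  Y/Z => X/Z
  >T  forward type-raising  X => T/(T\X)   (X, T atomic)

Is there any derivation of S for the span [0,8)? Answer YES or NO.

NO

(N/N)/NP N/NP (PP\(N/NP))/S (N/(N\S))/S S N\S (S/(PP\S))\N PP\S
CKY chart[0,8] = {(N/N)/(NP\PP), N/(N\PP), NP/(NP\PP), PP, PP/(PP\PP), S/(S\PP)}; S ∉ chart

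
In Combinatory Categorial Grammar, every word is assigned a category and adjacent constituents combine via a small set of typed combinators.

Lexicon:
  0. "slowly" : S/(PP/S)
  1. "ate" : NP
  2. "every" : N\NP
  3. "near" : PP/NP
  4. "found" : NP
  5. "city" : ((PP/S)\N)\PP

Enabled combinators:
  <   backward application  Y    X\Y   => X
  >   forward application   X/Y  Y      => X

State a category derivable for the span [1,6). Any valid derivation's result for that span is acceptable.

PP/S

[0,6] S   >
  [0,1] "slowly" : S/(PP/S)
  [1,6] PP/S   <
    [1,3] N   <
      [1,2] "ate" : NP
      [2,3] "every" : N\NP
    [3,6] (PP/S)\N   <
      [3,5] PP   >
        [3,4] "near" : PP/NP
        [4,5] "found" : NP
      [5,6] "city" : ((PP/S)\N)\PP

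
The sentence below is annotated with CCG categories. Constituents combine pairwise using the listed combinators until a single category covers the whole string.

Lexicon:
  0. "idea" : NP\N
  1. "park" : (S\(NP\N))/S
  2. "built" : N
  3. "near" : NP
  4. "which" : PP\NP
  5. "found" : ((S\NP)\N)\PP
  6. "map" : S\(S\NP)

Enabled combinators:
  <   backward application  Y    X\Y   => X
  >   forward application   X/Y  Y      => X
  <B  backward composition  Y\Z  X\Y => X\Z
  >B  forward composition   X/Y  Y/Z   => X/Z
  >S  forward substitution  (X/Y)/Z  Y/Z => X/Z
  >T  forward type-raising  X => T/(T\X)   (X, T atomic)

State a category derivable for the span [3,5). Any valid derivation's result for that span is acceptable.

PP

[0,7] S   <
  [0,1] "idea" : NP\N
  [1,7] S\(NP\N)   >
    [1,2] "park" : (S\(NP\N))/S
    [2,7] S   <
      [2,6] S\NP   <
        [2,3] "built" : N
        [3,6] (S\NP)\N   <
          [3,5] PP   >
            [3,4] PP/(PP\NP)   >T
              [3,4] "near" : NP
            [4,5] "which" : PP\NP
          [5,6] "found" : ((S\NP)\N)\PP
      [6,7] "map" : S\(S\NP)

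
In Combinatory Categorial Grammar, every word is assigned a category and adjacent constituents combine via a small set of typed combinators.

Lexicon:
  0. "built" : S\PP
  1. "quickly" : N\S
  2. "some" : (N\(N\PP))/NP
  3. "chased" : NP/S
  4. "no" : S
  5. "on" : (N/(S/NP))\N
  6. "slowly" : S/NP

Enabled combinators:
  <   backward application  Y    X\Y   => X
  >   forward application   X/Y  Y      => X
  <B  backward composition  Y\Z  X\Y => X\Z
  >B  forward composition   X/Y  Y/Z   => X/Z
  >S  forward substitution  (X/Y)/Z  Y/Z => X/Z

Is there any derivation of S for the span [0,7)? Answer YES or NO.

NO

S\PP N\S (N\(N\PP))/NP NP/S S (N/(S/NP))\N S/NP
CKY chart[0,7] = {N}; S ∉ chart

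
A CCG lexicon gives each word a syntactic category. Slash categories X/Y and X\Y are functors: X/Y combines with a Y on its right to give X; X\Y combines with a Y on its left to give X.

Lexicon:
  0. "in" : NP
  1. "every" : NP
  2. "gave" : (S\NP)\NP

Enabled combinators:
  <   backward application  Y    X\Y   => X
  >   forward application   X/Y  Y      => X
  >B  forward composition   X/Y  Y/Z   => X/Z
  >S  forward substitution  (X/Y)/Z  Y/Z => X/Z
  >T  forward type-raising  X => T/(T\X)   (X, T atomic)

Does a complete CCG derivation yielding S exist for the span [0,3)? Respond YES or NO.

[0,3] S   >
  [0,1] S/(S\NP)   >T
    [0,1] "in" : NP
  [1,3] S\NP   <
    [1,2] "every" : NP
    [2,3] "gave" : (S\NP)\NP

YES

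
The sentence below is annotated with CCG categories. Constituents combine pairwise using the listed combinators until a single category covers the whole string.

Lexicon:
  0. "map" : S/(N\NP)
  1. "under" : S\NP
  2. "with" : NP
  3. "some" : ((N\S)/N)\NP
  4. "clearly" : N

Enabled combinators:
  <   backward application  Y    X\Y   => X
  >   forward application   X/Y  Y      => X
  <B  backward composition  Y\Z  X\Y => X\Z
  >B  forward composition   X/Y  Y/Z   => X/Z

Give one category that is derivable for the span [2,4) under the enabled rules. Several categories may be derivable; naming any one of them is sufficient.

(N\S)/N

[0,5] S   >
  [0,1] "map" : S/(N\NP)
  [1,5] N\NP   <B
    [1,2] "under" : S\NP
    [2,5] N\S   >
      [2,4] (N\S)/N   <
        [2,3] "with" : NP
        [3,4] "some" : ((N\S)/N)\NP
      [4,5] "clearly" : N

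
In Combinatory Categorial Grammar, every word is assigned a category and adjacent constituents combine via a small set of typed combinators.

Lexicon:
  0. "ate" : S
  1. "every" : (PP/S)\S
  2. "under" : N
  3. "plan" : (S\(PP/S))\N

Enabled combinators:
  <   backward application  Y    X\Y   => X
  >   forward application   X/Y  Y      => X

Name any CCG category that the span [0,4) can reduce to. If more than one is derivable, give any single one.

[0,4] S   <
  [0,2] PP/S   <
    [0,1] "ate" : S
    [1,2] "every" : (PP/S)\S
  [2,4] S\(PP/S)   <
    [2,3] "under" : N
    [3,4] "plan" : (S\(PP/S))\N

S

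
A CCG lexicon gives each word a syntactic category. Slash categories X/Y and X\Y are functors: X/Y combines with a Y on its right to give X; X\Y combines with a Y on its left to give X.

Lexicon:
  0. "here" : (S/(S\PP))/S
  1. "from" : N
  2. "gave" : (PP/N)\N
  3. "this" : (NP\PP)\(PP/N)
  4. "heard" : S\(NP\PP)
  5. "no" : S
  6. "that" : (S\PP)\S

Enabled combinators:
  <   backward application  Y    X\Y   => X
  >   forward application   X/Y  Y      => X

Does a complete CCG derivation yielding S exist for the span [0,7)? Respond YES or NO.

YES

[0,7] S   >
  [0,5] S/(S\PP)   >
    [0,1] "here" : (S/(S\PP))/S
    [1,5] S   <
      [1,4] NP\PP   <
        [1,3] PP/N   <
          [1,2] "from" : N
          [2,3] "gave" : (PP/N)\N
        [3,4] "this" : (NP\PP)\(PP/N)
      [4,5] "heard" : S\(NP\PP)
  [5,7] S\PP   <
    [5,6] "no" : S
    [6,7] "that" : (S\PP)\S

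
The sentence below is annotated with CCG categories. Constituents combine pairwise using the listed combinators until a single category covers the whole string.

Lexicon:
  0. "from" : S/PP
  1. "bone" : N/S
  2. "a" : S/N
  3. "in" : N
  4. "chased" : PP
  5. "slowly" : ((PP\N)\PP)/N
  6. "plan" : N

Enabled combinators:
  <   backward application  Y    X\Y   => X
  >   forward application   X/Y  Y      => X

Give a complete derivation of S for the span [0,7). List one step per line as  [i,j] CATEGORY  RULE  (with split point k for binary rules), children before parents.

[0,1] S/PP  lex  "from"
[1,2] N/S  lex  "bone"
[2,3] S/N  lex  "a"
[3,4] N  lex  "in"
[2,4] S  >  k=3
[1,4] N  >  k=2
[4,5] PP  lex  "chased"
[5,6] ((PP\N)\PP)/N  lex  "slowly"
[6,7] N  lex  "plan"
[5,7] (PP\N)\PP  >  k=6
[4,7] PP\N  <  k=5
[1,7] PP  <  k=4
[0,7] S  >  k=1

[0,7] S   >
  [0,1] "from" : S/PP
  [1,7] PP   <
    [1,4] N   >
      [1,2] "bone" : N/S
      [2,4] S   >
        [2,3] "a" : S/N
        [3,4] "in" : N
    [4,7] PP\N   <
      [4,5] "chased" : PP
      [5,7] (PP\N)\PP   >
        [5,6] "slowly" : ((PP\N)\PP)/N
        [6,7] "plan" : N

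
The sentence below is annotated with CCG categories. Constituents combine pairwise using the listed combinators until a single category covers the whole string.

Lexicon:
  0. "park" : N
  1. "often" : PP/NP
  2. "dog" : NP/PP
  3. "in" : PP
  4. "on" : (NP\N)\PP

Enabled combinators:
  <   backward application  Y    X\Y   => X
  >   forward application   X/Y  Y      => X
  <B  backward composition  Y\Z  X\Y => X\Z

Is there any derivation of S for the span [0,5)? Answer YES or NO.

NO

N PP/NP NP/PP PP (NP\N)\PP
CKY chart[0,5] = {NP}; S ∉ chart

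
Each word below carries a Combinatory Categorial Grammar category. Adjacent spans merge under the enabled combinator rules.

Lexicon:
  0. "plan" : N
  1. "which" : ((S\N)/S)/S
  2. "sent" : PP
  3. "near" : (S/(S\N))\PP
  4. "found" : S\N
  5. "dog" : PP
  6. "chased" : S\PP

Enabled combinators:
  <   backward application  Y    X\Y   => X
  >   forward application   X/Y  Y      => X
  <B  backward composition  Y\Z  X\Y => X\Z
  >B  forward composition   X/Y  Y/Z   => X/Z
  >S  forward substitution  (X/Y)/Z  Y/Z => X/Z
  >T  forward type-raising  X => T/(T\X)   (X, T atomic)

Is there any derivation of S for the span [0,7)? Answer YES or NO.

[0,7] S   <
  [0,1] "plan" : N
  [1,7] S\N   >
    [1,5] (S\N)/S   >
      [1,2] "which" : ((S\N)/S)/S
      [2,5] S   >
        [2,4] S/(S\N)   <
          [2,3] "sent" : PP
          [3,4] "near" : (S/(S\N))\PP
        [4,5] "found" : S\N
    [5,7] S   <
      [5,6] "dog" : PP
      [6,7] "chased" : S\PP

YES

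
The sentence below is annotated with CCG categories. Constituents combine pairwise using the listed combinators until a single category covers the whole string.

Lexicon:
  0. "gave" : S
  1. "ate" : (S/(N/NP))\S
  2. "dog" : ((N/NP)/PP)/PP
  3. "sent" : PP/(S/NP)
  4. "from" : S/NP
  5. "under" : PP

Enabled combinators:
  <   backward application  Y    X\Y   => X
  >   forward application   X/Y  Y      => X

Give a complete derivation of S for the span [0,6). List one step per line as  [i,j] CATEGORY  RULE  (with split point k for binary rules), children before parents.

[0,6] S   >
  [0,2] S/(N/NP)   <
    [0,1] "gave" : S
    [1,2] "ate" : (S/(N/NP))\S
  [2,6] N/NP   >
    [2,5] (N/NP)/PP   >
      [2,3] "dog" : ((N/NP)/PP)/PP
      [3,5] PP   >
        [3,4] "sent" : PP/(S/NP)
        [4,5] "from" : S/NP
    [5,6] "under" : PP

[0,1] S  lex  "gave"
[1,2] (S/(N/NP))\S  lex  "ate"
[0,2] S/(N/NP)  <  k=1
[2,3] ((N/NP)/PP)/PP  lex  "dog"
[3,4] PP/(S/NP)  lex  "sent"
[4,5] S/NP  lex  "from"
[3,5] PP  >  k=4
[2,5] (N/NP)/PP  >  k=3
[5,6] PP  lex  "under"
[2,6] N/NP  >  k=5
[0,6] S  >  k=2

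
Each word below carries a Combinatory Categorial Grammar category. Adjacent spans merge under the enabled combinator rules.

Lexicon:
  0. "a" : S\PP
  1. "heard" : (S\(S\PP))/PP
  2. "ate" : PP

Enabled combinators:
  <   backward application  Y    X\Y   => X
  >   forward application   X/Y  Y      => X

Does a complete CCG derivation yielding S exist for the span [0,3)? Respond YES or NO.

[0,3] S   <
  [0,1] "a" : S\PP
  [1,3] S\(S\PP)   >
    [1,2] "heard" : (S\(S\PP))/PP
    [2,3] "ate" : PP

YES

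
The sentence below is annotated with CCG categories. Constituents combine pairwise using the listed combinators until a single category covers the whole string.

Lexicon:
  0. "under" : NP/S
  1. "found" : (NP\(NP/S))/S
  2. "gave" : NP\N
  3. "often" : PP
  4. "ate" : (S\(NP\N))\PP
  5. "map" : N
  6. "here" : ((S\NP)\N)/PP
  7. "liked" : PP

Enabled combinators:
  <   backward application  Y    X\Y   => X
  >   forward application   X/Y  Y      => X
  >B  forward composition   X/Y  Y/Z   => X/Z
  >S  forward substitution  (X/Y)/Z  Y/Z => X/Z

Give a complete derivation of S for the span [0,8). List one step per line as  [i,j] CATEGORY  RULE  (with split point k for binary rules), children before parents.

[0,1] NP/S  lex  "under"
[1,2] (NP\(NP/S))/S  lex  "found"
[2,3] NP\N  lex  "gave"
[3,4] PP  lex  "often"
[4,5] (S\(NP\N))\PP  lex  "ate"
[3,5] S\(NP\N)  <  k=4
[2,5] S  <  k=3
[1,5] NP\(NP/S)  >  k=2
[0,5] NP  <  k=1
[5,6] N  lex  "map"
[6,7] ((S\NP)\N)/PP  lex  "here"
[7,8] PP  lex  "liked"
[6,8] (S\NP)\N  >  k=7
[5,8] S\NP  <  k=6
[0,8] S  <  k=5

[0,8] S   <
  [0,5] NP   <
    [0,1] "under" : NP/S
    [1,5] NP\(NP/S)   >
      [1,2] "found" : (NP\(NP/S))/S
      [2,5] S   <
        [2,3] "gave" : NP\N
        [3,5] S\(NP\N)   <
          [3,4] "often" : PP
          [4,5] "ate" : (S\(NP\N))\PP
  [5,8] S\NP   <
    [5,6] "map" : N
    [6,8] (S\NP)\N   >
      [6,7] "here" : ((S\NP)\N)/PP
      [7,8] "liked" : PP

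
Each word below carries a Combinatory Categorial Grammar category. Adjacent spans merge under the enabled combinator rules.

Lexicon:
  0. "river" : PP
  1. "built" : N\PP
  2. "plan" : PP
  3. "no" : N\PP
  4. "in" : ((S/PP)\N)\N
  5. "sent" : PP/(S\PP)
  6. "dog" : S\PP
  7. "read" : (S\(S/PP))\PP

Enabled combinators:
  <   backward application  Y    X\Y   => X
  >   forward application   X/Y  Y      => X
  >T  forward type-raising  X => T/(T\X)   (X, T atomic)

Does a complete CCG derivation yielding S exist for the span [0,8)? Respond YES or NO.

[0,8] S   <
  [0,5] S/PP   <
    [0,2] N   <
      [0,1] "river" : PP
      [1,2] "built" : N\PP
    [2,5] (S/PP)\N   <
      [2,4] N   >
        [2,3] N/(N\PP)   >T
          [2,3] "plan" : PP
        [3,4] "no" : N\PP
      [4,5] "in" : ((S/PP)\N)\N
  [5,8] S\(S/PP)   <
    [5,7] PP   >
      [5,6] "sent" : PP/(S\PP)
      [6,7] "dog" : S\PP
    [7,8] "read" : (S\(S/PP))\PP

YES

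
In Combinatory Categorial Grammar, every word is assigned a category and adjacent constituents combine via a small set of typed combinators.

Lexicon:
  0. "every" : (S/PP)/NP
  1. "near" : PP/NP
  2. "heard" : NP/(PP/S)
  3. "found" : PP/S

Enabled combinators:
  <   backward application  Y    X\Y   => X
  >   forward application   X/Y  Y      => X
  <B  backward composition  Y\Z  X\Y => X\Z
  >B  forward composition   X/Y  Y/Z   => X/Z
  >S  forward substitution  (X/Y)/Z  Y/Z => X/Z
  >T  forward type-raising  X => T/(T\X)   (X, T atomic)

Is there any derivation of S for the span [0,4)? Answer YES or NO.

YES

[0,4] S   >
  [0,2] S/NP   >S
    [0,1] "every" : (S/PP)/NP
    [1,2] "near" : PP/NP
  [2,4] NP   >
    [2,3] "heard" : NP/(PP/S)
    [3,4] "found" : PP/S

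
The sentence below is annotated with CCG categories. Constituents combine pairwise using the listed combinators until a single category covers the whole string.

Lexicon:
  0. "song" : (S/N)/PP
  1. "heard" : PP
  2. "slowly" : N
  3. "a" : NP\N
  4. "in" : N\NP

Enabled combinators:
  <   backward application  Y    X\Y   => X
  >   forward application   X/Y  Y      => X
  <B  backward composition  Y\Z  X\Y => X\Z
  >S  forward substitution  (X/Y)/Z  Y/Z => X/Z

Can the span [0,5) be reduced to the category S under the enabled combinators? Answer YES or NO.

YES

[0,5] S   >
  [0,2] S/N   >
    [0,1] "song" : (S/N)/PP
    [1,2] "heard" : PP
  [2,5] N   <
    [2,4] NP   <
      [2,3] "slowly" : N
      [3,4] "a" : NP\N
    [4,5] "in" : N\NP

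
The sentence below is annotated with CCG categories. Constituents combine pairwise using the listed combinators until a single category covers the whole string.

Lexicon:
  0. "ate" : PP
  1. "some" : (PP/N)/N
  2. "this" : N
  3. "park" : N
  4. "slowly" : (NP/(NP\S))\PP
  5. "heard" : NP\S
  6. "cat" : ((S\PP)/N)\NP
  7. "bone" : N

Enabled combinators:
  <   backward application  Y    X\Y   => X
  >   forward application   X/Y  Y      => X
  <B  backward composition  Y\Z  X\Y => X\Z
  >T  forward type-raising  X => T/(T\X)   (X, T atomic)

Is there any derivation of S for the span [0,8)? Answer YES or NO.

YES

[0,8] S   >
  [0,1] S/(S\PP)   >T
    [0,1] "ate" : PP
  [1,8] S\PP   >
    [1,7] (S\PP)/N   <
      [1,6] NP   >
        [1,5] NP/(NP\S)   <
          [1,4] PP   >
            [1,3] PP/N   >
              [1,2] "some" : (PP/N)/N
              [2,3] "this" : N
            [3,4] "park" : N
          [4,5] "slowly" : (NP/(NP\S))\PP
        [5,6] "heard" : NP\S
      [6,7] "cat" : ((S\PP)/N)\NP
    [7,8] "bone" : N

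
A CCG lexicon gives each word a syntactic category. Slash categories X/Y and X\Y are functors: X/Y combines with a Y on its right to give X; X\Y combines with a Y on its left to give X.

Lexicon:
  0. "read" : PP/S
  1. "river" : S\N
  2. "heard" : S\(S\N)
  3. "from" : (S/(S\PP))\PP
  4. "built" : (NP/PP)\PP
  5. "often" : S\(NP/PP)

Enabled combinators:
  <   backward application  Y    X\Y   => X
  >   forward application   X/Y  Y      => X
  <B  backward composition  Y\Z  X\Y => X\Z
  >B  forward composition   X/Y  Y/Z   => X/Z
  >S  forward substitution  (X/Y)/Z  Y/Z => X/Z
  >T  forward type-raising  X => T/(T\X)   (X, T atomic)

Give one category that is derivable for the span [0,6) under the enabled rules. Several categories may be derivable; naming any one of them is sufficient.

[0,6] S   >
  [0,4] S/(S\PP)   <
    [0,3] PP   >
      [0,1] "read" : PP/S
      [1,3] S   <
        [1,2] "river" : S\N
        [2,3] "heard" : S\(S\N)
    [3,4] "from" : (S/(S\PP))\PP
  [4,6] S\PP   <B
    [4,5] "built" : (NP/PP)\PP
    [5,6] "often" : S\(NP/PP)

S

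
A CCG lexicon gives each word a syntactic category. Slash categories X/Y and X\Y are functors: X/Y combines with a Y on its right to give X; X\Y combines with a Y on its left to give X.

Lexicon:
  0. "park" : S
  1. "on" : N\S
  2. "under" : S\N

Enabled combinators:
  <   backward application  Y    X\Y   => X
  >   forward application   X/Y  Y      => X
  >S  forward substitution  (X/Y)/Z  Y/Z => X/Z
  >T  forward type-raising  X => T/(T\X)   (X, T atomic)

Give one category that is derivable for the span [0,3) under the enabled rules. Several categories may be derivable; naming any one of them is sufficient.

[0,3] S   <
  [0,2] N   <
    [0,1] "park" : S
    [1,2] "on" : N\S
  [2,3] "under" : S\N

S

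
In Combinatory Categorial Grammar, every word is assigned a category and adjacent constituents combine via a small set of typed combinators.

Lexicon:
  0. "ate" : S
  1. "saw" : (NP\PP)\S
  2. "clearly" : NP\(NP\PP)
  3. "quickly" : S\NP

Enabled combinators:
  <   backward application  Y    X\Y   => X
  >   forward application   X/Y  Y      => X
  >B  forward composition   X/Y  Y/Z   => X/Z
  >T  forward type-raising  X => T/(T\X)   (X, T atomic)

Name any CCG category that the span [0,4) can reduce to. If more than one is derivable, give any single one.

[0,4] S   <
  [0,3] NP   <
    [0,2] NP\PP   <
      [0,1] "ate" : S
      [1,2] "saw" : (NP\PP)\S
    [2,3] "clearly" : NP\(NP\PP)
  [3,4] "quickly" : S\NP

S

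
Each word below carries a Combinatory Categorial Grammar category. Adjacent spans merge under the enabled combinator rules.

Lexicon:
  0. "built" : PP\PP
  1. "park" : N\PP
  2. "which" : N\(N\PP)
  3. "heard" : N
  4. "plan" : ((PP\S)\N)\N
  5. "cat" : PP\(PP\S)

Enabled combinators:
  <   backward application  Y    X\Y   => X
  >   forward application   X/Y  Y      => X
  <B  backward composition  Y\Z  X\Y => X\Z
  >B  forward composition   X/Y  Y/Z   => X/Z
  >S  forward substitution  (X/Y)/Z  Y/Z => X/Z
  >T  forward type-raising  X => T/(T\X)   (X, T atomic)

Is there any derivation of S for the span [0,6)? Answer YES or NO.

NO

PP\PP N\PP N\(N\PP) N ((PP\S)\N)\N PP\(PP\S)
CKY chart[0,6] = {N/(N\PP), NP/(NP\PP), PP, PP/(PP\PP), S/(S\PP)}; S ∉ chart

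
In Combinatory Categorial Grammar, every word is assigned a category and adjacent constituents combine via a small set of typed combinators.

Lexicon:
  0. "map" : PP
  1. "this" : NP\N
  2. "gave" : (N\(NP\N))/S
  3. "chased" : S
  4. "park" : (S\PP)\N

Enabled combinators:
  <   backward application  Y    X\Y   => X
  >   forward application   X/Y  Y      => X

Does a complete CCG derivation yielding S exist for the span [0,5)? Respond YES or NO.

YES

[0,5] S   <
  [0,1] "map" : PP
  [1,5] S\PP   <
    [1,4] N   <
      [1,2] "this" : NP\N
      [2,4] N\(NP\N)   >
        [2,3] "gave" : (N\(NP\N))/S
        [3,4] "chased" : S
    [4,5] "park" : (S\PP)\N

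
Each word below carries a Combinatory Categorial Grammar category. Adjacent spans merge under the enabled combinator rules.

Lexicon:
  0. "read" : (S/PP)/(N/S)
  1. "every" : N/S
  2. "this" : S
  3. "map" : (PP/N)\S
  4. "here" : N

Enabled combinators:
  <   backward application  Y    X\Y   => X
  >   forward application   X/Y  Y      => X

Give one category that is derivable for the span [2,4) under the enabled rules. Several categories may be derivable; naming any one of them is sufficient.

PP/N

[0,5] S   >
  [0,2] S/PP   >
    [0,1] "read" : (S/PP)/(N/S)
    [1,2] "every" : N/S
  [2,5] PP   >
    [2,4] PP/N   <
      [2,3] "this" : S
      [3,4] "map" : (PP/N)\S
    [4,5] "here" : N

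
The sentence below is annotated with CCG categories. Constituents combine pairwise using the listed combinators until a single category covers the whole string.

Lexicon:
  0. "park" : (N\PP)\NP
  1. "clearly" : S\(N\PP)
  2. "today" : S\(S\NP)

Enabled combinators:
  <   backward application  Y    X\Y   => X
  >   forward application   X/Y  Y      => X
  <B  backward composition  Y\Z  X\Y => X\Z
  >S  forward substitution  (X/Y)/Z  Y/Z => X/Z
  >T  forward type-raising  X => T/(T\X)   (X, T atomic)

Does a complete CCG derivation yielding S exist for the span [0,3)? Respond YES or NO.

YES

[0,3] S   <
  [0,2] S\NP   <B
    [0,1] "park" : (N\PP)\NP
    [1,2] "clearly" : S\(N\PP)
  [2,3] "today" : S\(S\NP)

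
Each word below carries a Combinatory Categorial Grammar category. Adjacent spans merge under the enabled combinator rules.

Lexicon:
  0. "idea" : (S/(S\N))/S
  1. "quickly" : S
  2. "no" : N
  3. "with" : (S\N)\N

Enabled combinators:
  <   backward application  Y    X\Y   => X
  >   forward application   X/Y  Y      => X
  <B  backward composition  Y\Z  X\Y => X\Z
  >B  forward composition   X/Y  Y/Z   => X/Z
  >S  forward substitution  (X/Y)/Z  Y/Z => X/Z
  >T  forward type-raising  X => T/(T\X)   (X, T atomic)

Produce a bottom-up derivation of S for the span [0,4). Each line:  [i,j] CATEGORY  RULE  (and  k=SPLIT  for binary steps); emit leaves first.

[0,1] (S/(S\N))/S  lex  "idea"
[1,2] S  lex  "quickly"
[0,2] S/(S\N)  >  k=1
[2,3] N  lex  "no"
[3,4] (S\N)\N  lex  "with"
[2,4] S\N  <  k=3
[0,4] S  >  k=2

[0,4] S   >
  [0,2] S/(S\N)   >
    [0,1] "idea" : (S/(S\N))/S
    [1,2] "quickly" : S
  [2,4] S\N   <
    [2,3] "no" : N
    [3,4] "with" : (S\N)\N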